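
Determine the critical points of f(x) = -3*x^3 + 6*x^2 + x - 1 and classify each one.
f'(x) = -9*x^2 + 12*x + 1

Solve f'(x) = 0:
  9*x^2 - 12*x - 1 = 0 has no rational roots; quadratic formula: x = (12 ± √180)/18.
  ⇒ x = 2/3 - sqrt(5)/3 ≈ -0.0787, 2/3 + sqrt(5)/3 ≈ 1.4120

f''(x) = 12 - 18*x
Second-derivative test at each critical point:
  f''(-0.0787) = 13.4164 > 0 → local minimum
  f''(1.4120) = -13.4164 < 0 → local maximum

Critical points: x = 2/3 - sqrt(5)/3 ≈ -0.0787 (local minimum); x = 2/3 + sqrt(5)/3 ≈ 1.4120 (local maximum)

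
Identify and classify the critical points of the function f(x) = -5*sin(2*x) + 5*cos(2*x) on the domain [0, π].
f'(x) = -10*sqrt(2)*sin(2*x + pi/4)

Solve f'(x) = 0 on [0, π]:
  f'(x) = 0 ⇔ -5*cos(2*x) = 5*sin(2*x) ⇔ tan(2*x) = -1, i.e. 2*x = arctan(-1) + nπ; keep the solutions lying in [0, π].
  ⇒ x = 3*pi/8 ≈ 1.1781, 7*pi/8 ≈ 2.7489

f''(x) = -20*sqrt(2)*cos(2*x + pi/4)
Second-derivative test at each critical point:
  f''(1.1781) = 28.2843 > 0 → local minimum
  f''(2.7489) = -28.2843 < 0 → local maximum

Critical points: x = 3*pi/8 ≈ 1.1781 (local minimum); x = 7*pi/8 ≈ 2.7489 (local maximum)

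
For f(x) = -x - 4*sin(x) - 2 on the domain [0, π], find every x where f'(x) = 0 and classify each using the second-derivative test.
f'(x) = -4*cos(x) - 1

Solve f'(x) = 0 on [0, π]:
  f'(x) = 0 ⇔ cos(x) = -1/4, i.e. x = ±arccos(-1/4) + 2nπ; keep the solutions lying in [0, π].
  ⇒ x = acos(-1/4) ≈ 1.8235

f''(x) = 4*sin(x)
Second-derivative test at each critical point:
  f''(1.8235) = 3.8730 > 0 → local minimum

Critical points: x = acos(-1/4) ≈ 1.8235 (local minimum)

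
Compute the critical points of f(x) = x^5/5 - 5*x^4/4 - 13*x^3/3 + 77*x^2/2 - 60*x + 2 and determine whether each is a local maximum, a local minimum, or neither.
f'(x) = x^4 - 5*x^3 - 13*x^2 + 77*x - 60

Solve f'(x) = 0:
  Factor: x^4 - 5*x^3 - 13*x^2 + 77*x - 60 = (x - 5)*(x - 3)*(x - 1)*(x + 4) = 0.
  ⇒ x = -4, 1, 3, 5

f''(x) = 4*x^3 - 15*x^2 - 26*x + 77
Second-derivative test at each critical point:
  f''(-4) = -315 < 0 → local maximum
  f''(1) = 40 > 0 → local minimum
  f''(3) = -28 < 0 → local maximum
  f''(5) = 72 > 0 → local minimum

Critical points: x = -4 (local maximum); x = 1 (local minimum); x = 3 (local maximum); x = 5 (local minimum)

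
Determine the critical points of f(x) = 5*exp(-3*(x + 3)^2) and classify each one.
f'(x) = 30*(-x - 3)*exp(-3*(x + 3)^2)

Solve f'(x) = 0:
  f'(x) = (-30*x - 90)·exp(-3*(x + 3)^2) and exp(-3*(x + 3)^2) > 0 for every x, so f'(x) = 0 ⇔ -30*x - 90 = 0.
  Factor: -30*x - 90 = -30*(x + 3) = 0.
  ⇒ x = -3

f''(x) = 30*(6*(x + 3)^2 - 1)*exp(-3*(x + 3)^2)
Second-derivative test at each critical point:
  f''(-3) = -30 < 0 → local maximum

Critical points: x = -3 (local maximum)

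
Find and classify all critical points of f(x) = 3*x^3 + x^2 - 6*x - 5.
f'(x) = 9*x^2 + 2*x - 6

Solve f'(x) = 0:
  9*x^2 + 2*x - 6 = 0 has no rational roots; quadratic formula: x = (-2 ± √220)/18.
  ⇒ x = -sqrt(55)/9 - 1/9 ≈ -0.9351, -1/9 + sqrt(55)/9 ≈ 0.7129

f''(x) = 18*x + 2
Second-derivative test at each critical point:
  f''(-0.9351) = -14.8324 < 0 → local maximum
  f''(0.7129) = 14.8324 > 0 → local minimum

Critical points: x = -sqrt(55)/9 - 1/9 ≈ -0.9351 (local maximum); x = -1/9 + sqrt(55)/9 ≈ 0.7129 (local minimum)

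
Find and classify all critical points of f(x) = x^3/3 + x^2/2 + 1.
f'(x) = x*(x + 1)

Solve f'(x) = 0:
  Factor: x^2 + x = x*(x + 1) = 0.
  ⇒ x = -1, 0

f''(x) = 2*x + 1
Second-derivative test at each critical point:
  f''(-1) = -1 < 0 → local maximum
  f''(0) = 1 > 0 → local minimum

Critical points: x = -1 (local maximum); x = 0 (local minimum)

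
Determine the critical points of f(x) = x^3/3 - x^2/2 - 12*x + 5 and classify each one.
f'(x) = x^2 - x - 12

Solve f'(x) = 0:
  Factor: x^2 - x - 12 = (x - 4)*(x + 3) = 0.
  ⇒ x = -3, 4

f''(x) = 2*x - 1
Second-derivative test at each critical point:
  f''(-3) = -7 < 0 → local maximum
  f''(4) = 7 > 0 → local minimum

Critical points: x = -3 (local maximum); x = 4 (local minimum)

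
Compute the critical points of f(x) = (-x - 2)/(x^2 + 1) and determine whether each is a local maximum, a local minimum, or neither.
f'(x) = (-x^2 + 2*x*(x + 2) - 1)/(x^2 + 1)^2

Solve f'(x) = 0:
  f'(x) = (x^2 + 4*x - 1)/(x^2 + 1)^2; the denominator is positive wherever f is defined, so f'(x) = 0 ⇔ x^2 + 4*x - 1 = 0.
  x^2 + 4*x - 1 = 0 has no rational roots; quadratic formula: x = (-4 ± √20)/2.
  ⇒ x = -sqrt(5) - 2 ≈ -4.2361, -2 + sqrt(5) ≈ 0.2361

f''(x) = 2*(-4*x^2*(x + 2) + (3*x + 2)*(x^2 + 1))/(x^2 + 1)^3
Second-derivative test at each critical point:
  f''(-4.2361) = -0.0125 < 0 → local maximum
  f''(0.2361) = 4.0125 > 0 → local minimum

Critical points: x = -sqrt(5) - 2 ≈ -4.2361 (local maximum); x = -2 + sqrt(5) ≈ 0.2361 (local minimum)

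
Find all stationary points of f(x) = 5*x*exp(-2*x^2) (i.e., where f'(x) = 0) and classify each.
f'(x) = 5*(1 - 4*x^2)*exp(-2*x^2)

Solve f'(x) = 0:
  f'(x) = (5 - 20*x^2)·exp(-2*x^2) and exp(-2*x^2) > 0 for every x, so f'(x) = 0 ⇔ 5 - 20*x^2 = 0.
  Factor: 5 - 20*x^2 = -5*(2*x - 1)*(2*x + 1) = 0.
  ⇒ x = -1/2, 1/2

f''(x) = (80*x^3 - 60*x)*exp(-2*x^2)
Second-derivative test at each critical point:
  f''(-1/2) = 12.1306 > 0 → local minimum
  f''(1/2) = -12.1306 < 0 → local maximum

Critical points: x = -1/2 (local minimum); x = 1/2 (local maximum)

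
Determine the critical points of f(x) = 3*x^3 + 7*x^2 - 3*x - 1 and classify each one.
f'(x) = 9*x^2 + 14*x - 3

Solve f'(x) = 0:
  9*x^2 + 14*x - 3 = 0 has no rational roots; quadratic formula: x = (-14 ± √304)/18.
  ⇒ x = -2*sqrt(19)/9 - 7/9 ≈ -1.7464, -7/9 + 2*sqrt(19)/9 ≈ 0.1909

f''(x) = 18*x + 14
Second-derivative test at each critical point:
  f''(-1.7464) = -17.4356 < 0 → local maximum
  f''(0.1909) = 17.4356 > 0 → local minimum

Critical points: x = -2*sqrt(19)/9 - 7/9 ≈ -1.7464 (local maximum); x = -7/9 + 2*sqrt(19)/9 ≈ 0.1909 (local minimum)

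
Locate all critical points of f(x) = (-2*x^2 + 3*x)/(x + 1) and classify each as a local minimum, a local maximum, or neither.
f'(x) = (-2*x^2 - 4*x + 3)/(x^2 + 2*x + 1)

Solve f'(x) = 0:
  f'(x) = -(2*x^2 + 4*x - 3)/(x + 1)^2; the denominator is positive wherever f is defined, so f'(x) = 0 ⇔ -2*x^2 - 4*x + 3 = 0.
  2*x^2 + 4*x - 3 = 0 has no rational roots; quadratic formula: x = (-4 ± √40)/4.
  ⇒ x = -sqrt(10)/2 - 1 ≈ -2.5811, -1 + sqrt(10)/2 ≈ 0.5811

f''(x) = -10/(x^3 + 3*x^2 + 3*x + 1)
Second-derivative test at each critical point:
  f''(-2.5811) = 2.5298 > 0 → local minimum
  f''(0.5811) = -2.5298 < 0 → local maximum

Critical points: x = -sqrt(10)/2 - 1 ≈ -2.5811 (local minimum); x = -1 + sqrt(10)/2 ≈ 0.5811 (local maximum)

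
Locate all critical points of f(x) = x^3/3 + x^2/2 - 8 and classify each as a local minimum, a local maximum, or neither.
f'(x) = x*(x + 1)

Solve f'(x) = 0:
  Factor: x^2 + x = x*(x + 1) = 0.
  ⇒ x = -1, 0

f''(x) = 2*x + 1
Second-derivative test at each critical point:
  f''(-1) = -1 < 0 → local maximum
  f''(0) = 1 > 0 → local minimum

Critical points: x = -1 (local maximum); x = 0 (local minimum)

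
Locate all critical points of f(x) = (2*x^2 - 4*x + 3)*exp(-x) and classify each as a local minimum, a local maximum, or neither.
f'(x) = (-2*x^2 + 8*x - 7)*exp(-x)

Solve f'(x) = 0:
  f'(x) = (-2*x^2 + 8*x - 7)·exp(-x) and exp(-x) > 0 for every x, so f'(x) = 0 ⇔ -2*x^2 + 8*x - 7 = 0.
  2*x^2 - 8*x + 7 = 0 has no rational roots; quadratic formula: x = (8 ± √8)/4.
  ⇒ x = 2 - sqrt(2)/2 ≈ 1.2929, sqrt(2)/2 + 2 ≈ 2.7071

f''(x) = (2*x^2 - 12*x + 15)*exp(-x)
Second-derivative test at each critical point:
  f''(1.2929) = 0.7763 > 0 → local minimum
  f''(2.7071) = -0.1887 < 0 → local maximum

Critical points: x = 2 - sqrt(2)/2 ≈ 1.2929 (local minimum); x = sqrt(2)/2 + 2 ≈ 2.7071 (local maximum)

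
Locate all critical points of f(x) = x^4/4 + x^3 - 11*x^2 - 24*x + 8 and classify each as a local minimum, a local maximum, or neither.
f'(x) = x^3 + 3*x^2 - 22*x - 24

Solve f'(x) = 0:
  Factor: x^3 + 3*x^2 - 22*x - 24 = (x - 4)*(x + 1)*(x + 6) = 0.
  ⇒ x = -6, -1, 4

f''(x) = 3*x^2 + 6*x - 22
Second-derivative test at each critical point:
  f''(-6) = 50 > 0 → local minimum
  f''(-1) = -25 < 0 → local maximum
  f''(4) = 50 > 0 → local minimum

Critical points: x = -6 (local minimum); x = -1 (local maximum); x = 4 (local minimum)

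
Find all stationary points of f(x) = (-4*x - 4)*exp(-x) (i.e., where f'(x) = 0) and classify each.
f'(x) = 4*x*exp(-x)

Solve f'(x) = 0:
  f'(x) = (4*x)·exp(-x) and exp(-x) > 0 for every x, so f'(x) = 0 ⇔ 4*x = 0.
  4*x = 0.
  ⇒ x = 0

f''(x) = 4*(1 - x)*exp(-x)
Second-derivative test at each critical point:
  f''(0) = 4 > 0 → local minimum

Critical points: x = 0 (local minimum)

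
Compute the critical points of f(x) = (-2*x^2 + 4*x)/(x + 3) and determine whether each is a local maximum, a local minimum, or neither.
f'(x) = 2*(-x^2 - 6*x + 6)/(x^2 + 6*x + 9)

Solve f'(x) = 0:
  f'(x) = -2*(x^2 + 6*x - 6)/(x + 3)^2; the denominator is positive wherever f is defined, so f'(x) = 0 ⇔ -2*x^2 - 12*x + 12 = 0.
  Factor: -2*x^2 - 12*x + 12 = -2*(x^2 + 6*x - 6); x^2 + 6*x - 6 = 0 has no rational roots; quadratic formula: x = (-6 ± √60)/2.
  ⇒ x = -sqrt(15) - 3 ≈ -6.8730, -3 + sqrt(15) ≈ 0.8730

f''(x) = -60/(x^3 + 9*x^2 + 27*x + 27)
Second-derivative test at each critical point:
  f''(-6.8730) = 1.0328 > 0 → local minimum
  f''(0.8730) = -1.0328 < 0 → local maximum

Critical points: x = -sqrt(15) - 3 ≈ -6.8730 (local minimum); x = -3 + sqrt(15) ≈ 0.8730 (local maximum)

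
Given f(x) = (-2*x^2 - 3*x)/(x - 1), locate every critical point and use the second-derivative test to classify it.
f'(x) = (-2*x^2 + 4*x + 3)/(x^2 - 2*x + 1)

Solve f'(x) = 0:
  f'(x) = -(2*x^2 - 4*x - 3)/(x - 1)^2; the denominator is positive wherever f is defined, so f'(x) = 0 ⇔ -2*x^2 + 4*x + 3 = 0.
  2*x^2 - 4*x - 3 = 0 has no rational roots; quadratic formula: x = (4 ± √40)/4.
  ⇒ x = 1 - sqrt(10)/2 ≈ -0.5811, 1 + sqrt(10)/2 ≈ 2.5811

f''(x) = -10/(x^3 - 3*x^2 + 3*x - 1)
Second-derivative test at each critical point:
  f''(-0.5811) = 2.5298 > 0 → local minimum
  f''(2.5811) = -2.5298 < 0 → local maximum

Critical points: x = 1 - sqrt(10)/2 ≈ -0.5811 (local minimum); x = 1 + sqrt(10)/2 ≈ 2.5811 (local maximum)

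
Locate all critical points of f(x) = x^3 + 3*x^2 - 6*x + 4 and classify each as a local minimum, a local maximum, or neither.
f'(x) = 3*x^2 + 6*x - 6

Solve f'(x) = 0:
  Factor: 3*x^2 + 6*x - 6 = 3*(x^2 + 2*x - 2); x^2 + 2*x - 2 = 0 has no rational roots; quadratic formula: x = (-2 ± √12)/2.
  ⇒ x = -sqrt(3) - 1 ≈ -2.7321, -1 + sqrt(3) ≈ 0.7321

f''(x) = 6*x + 6
Second-derivative test at each critical point:
  f''(-2.7321) = -10.3923 < 0 → local maximum
  f''(0.7321) = 10.3923 > 0 → local minimum

Critical points: x = -sqrt(3) - 1 ≈ -2.7321 (local maximum); x = -1 + sqrt(3) ≈ 0.7321 (local minimum)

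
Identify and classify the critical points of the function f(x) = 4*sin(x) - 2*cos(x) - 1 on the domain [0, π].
f'(x) = 2*sin(x) + 4*cos(x)

Solve f'(x) = 0 on [0, π]:
  f'(x) = 0 ⇔ 4*cos(x) = -2*sin(x) ⇔ tan(x) = -2, i.e. x = arctan(-2) + nπ; keep the solutions lying in [0, π].
  ⇒ x = pi - atan(2) ≈ 2.0344

f''(x) = -4*sin(x) + 2*cos(x)
Second-derivative test at each critical point:
  f''(2.0344) = -4.4721 < 0 → local maximum

Critical points: x = pi - atan(2) ≈ 2.0344 (local maximum)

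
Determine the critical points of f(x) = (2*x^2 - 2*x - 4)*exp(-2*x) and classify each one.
f'(x) = 2*(-2*x^2 + 4*x + 3)*exp(-2*x)

Solve f'(x) = 0:
  f'(x) = (-4*x^2 + 8*x + 6)·exp(-2*x) and exp(-2*x) > 0 for every x, so f'(x) = 0 ⇔ -4*x^2 + 8*x + 6 = 0.
  Factor: -4*x^2 + 8*x + 6 = -2*(2*x^2 - 4*x - 3); 2*x^2 - 4*x - 3 = 0 has no rational roots; quadratic formula: x = (4 ± √40)/4.
  ⇒ x = 1 - sqrt(10)/2 ≈ -0.5811, 1 + sqrt(10)/2 ≈ 2.5811

f''(x) = 4*(2*x^2 - 6*x - 1)*exp(-2*x)
Second-derivative test at each critical point:
  f''(-0.5811) = 40.4418 > 0 → local minimum
  f''(2.5811) = -0.0725 < 0 → local maximum

Critical points: x = 1 - sqrt(10)/2 ≈ -0.5811 (local minimum); x = 1 + sqrt(10)/2 ≈ 2.5811 (local maximum)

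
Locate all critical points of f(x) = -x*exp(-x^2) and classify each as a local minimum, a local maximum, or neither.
f'(x) = (2*x^2 - 1)*exp(-x^2)

Solve f'(x) = 0:
  f'(x) = (2*x^2 - 1)·exp(-x^2) and exp(-x^2) > 0 for every x, so f'(x) = 0 ⇔ 2*x^2 - 1 = 0.
  2*x^2 - 1 = 0 has no rational roots; quadratic formula: x = (0 ± √8)/4.
  ⇒ x = -sqrt(2)/2 ≈ -0.7071, sqrt(2)/2 ≈ 0.7071

f''(x) = (-4*x^3 + 6*x)*exp(-x^2)
Second-derivative test at each critical point:
  f''(-0.7071) = -1.7155 < 0 → local maximum
  f''(0.7071) = 1.7155 > 0 → local minimum

Critical points: x = -sqrt(2)/2 ≈ -0.7071 (local maximum); x = sqrt(2)/2 ≈ 0.7071 (local minimum)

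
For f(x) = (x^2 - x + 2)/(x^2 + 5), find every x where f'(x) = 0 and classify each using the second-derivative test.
f'(x) = (x^2 + 6*x - 5)/(x^4 + 10*x^2 + 25)

Solve f'(x) = 0:
  f'(x) = (x^2 + 6*x - 5)/(x^2 + 5)^2; the denominator is positive wherever f is defined, so f'(x) = 0 ⇔ x^2 + 6*x - 5 = 0.
  x^2 + 6*x - 5 = 0 has no rational roots; quadratic formula: x = (-6 ± √56)/2.
  ⇒ x = -sqrt(14) - 3 ≈ -6.7417, -3 + sqrt(14) ≈ 0.7417

f''(x) = 2*(-x^3 - 9*x^2 + 15*x + 15)/(x^6 + 15*x^4 + 75*x^2 + 125)
Second-derivative test at each critical point:
  f''(-6.7417) = -0.0029 < 0 → local maximum
  f''(0.7417) = 0.2429 > 0 → local minimum

Critical points: x = -sqrt(14) - 3 ≈ -6.7417 (local maximum); x = -3 + sqrt(14) ≈ 0.7417 (local minimum)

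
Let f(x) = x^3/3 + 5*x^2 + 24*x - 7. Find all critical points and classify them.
f'(x) = x^2 + 10*x + 24

Solve f'(x) = 0:
  Factor: x^2 + 10*x + 24 = (x + 4)*(x + 6) = 0.
  ⇒ x = -6, -4

f''(x) = 2*x + 10
Second-derivative test at each critical point:
  f''(-6) = -2 < 0 → local maximum
  f''(-4) = 2 > 0 → local minimum

Critical points: x = -6 (local maximum); x = -4 (local minimum)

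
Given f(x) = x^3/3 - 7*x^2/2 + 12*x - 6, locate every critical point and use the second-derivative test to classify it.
f'(x) = x^2 - 7*x + 12

Solve f'(x) = 0:
  Factor: x^2 - 7*x + 12 = (x - 4)*(x - 3) = 0.
  ⇒ x = 3, 4

f''(x) = 2*x - 7
Second-derivative test at each critical point:
  f''(3) = -1 < 0 → local maximum
  f''(4) = 1 > 0 → local minimum

Critical points: x = 3 (local maximum); x = 4 (local minimum)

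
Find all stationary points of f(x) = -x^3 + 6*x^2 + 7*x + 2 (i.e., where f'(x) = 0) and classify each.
f'(x) = -3*x^2 + 12*x + 7

Solve f'(x) = 0:
  3*x^2 - 12*x - 7 = 0 has no rational roots; quadratic formula: x = (12 ± √228)/6.
  ⇒ x = 2 - sqrt(57)/3 ≈ -0.5166, 2 + sqrt(57)/3 ≈ 4.5166

f''(x) = 12 - 6*x
Second-derivative test at each critical point:
  f''(-0.5166) = 15.0997 > 0 → local minimum
  f''(4.5166) = -15.0997 < 0 → local maximum

Critical points: x = 2 - sqrt(57)/3 ≈ -0.5166 (local minimum); x = 2 + sqrt(57)/3 ≈ 4.5166 (local maximum)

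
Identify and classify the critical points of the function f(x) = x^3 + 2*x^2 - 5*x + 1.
f'(x) = 3*x^2 + 4*x - 5

Solve f'(x) = 0:
  3*x^2 + 4*x - 5 = 0 has no rational roots; quadratic formula: x = (-4 ± √76)/6.
  ⇒ x = -sqrt(19)/3 - 2/3 ≈ -2.1196, -2/3 + sqrt(19)/3 ≈ 0.7863

f''(x) = 6*x + 4
Second-derivative test at each critical point:
  f''(-2.1196) = -8.7178 < 0 → local maximum
  f''(0.7863) = 8.7178 > 0 → local minimum

Critical points: x = -sqrt(19)/3 - 2/3 ≈ -2.1196 (local maximum); x = -2/3 + sqrt(19)/3 ≈ 0.7863 (local minimum)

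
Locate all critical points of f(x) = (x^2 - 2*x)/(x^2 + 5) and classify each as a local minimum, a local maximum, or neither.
f'(x) = 2*(x^2 + 5*x - 5)/(x^4 + 10*x^2 + 25)

Solve f'(x) = 0:
  f'(x) = 2*(x^2 + 5*x - 5)/(x^2 + 5)^2; the denominator is positive wherever f is defined, so f'(x) = 0 ⇔ 2*x^2 + 10*x - 10 = 0.
  Factor: 2*x^2 + 10*x - 10 = 2*(x^2 + 5*x - 5); x^2 + 5*x - 5 = 0 has no rational roots; quadratic formula: x = (-5 ± √45)/2.
  ⇒ x = -3*sqrt(5)/2 - 5/2 ≈ -5.8541, -5/2 + 3*sqrt(5)/2 ≈ 0.8541

f''(x) = 2*(-2*x^3 - 15*x^2 + 30*x + 25)/(x^6 + 15*x^4 + 75*x^2 + 125)
Second-derivative test at each critical point:
  f''(-5.8541) = -0.0087 < 0 → local maximum
  f''(0.8541) = 0.4087 > 0 → local minimum

Critical points: x = -3*sqrt(5)/2 - 5/2 ≈ -5.8541 (local maximum); x = -5/2 + 3*sqrt(5)/2 ≈ 0.8541 (local minimum)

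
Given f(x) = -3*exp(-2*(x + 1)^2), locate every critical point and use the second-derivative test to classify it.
f'(x) = 12*(x + 1)*exp(-2*(x + 1)^2)

Solve f'(x) = 0:
  f'(x) = (12*x + 12)·exp(-2*(x + 1)^2) and exp(-2*(x + 1)^2) > 0 for every x, so f'(x) = 0 ⇔ 12*x + 12 = 0.
  Factor: 12*x + 12 = 12*(x + 1) = 0.
  ⇒ x = -1

f''(x) = 12*(1 - 4*(x + 1)^2)*exp(-2*(x + 1)^2)
Second-derivative test at each critical point:
  f''(-1) = 12 > 0 → local minimum

Critical points: x = -1 (local minimum)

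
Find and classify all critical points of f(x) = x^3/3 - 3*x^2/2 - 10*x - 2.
f'(x) = x^2 - 3*x - 10

Solve f'(x) = 0:
  Factor: x^2 - 3*x - 10 = (x - 5)*(x + 2) = 0.
  ⇒ x = -2, 5

f''(x) = 2*x - 3
Second-derivative test at each critical point:
  f''(-2) = -7 < 0 → local maximum
  f''(5) = 7 > 0 → local minimum

Critical points: x = -2 (local maximum); x = 5 (local minimum)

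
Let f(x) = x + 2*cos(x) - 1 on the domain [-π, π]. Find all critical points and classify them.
f'(x) = 1 - 2*sin(x)

Solve f'(x) = 0 on [-π, π]:
  f'(x) = 0 ⇔ sin(x) = 1/2, i.e. x = arcsin(1/2) + 2nπ or x = π − arcsin(1/2) + 2nπ; keep the solutions lying in [-π, π].
  ⇒ x = pi/6 ≈ 0.5236, 5*pi/6 ≈ 2.6180

f''(x) = -2*cos(x)
Second-derivative test at each critical point:
  f''(0.5236) = -1.7321 < 0 → local maximum
  f''(2.6180) = 1.7321 > 0 → local minimum

Critical points: x = pi/6 ≈ 0.5236 (local maximum); x = 5*pi/6 ≈ 2.6180 (local minimum)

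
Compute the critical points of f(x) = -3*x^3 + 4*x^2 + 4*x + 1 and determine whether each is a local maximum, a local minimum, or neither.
f'(x) = -9*x^2 + 8*x + 4

Solve f'(x) = 0:
  9*x^2 - 8*x - 4 = 0 has no rational roots; quadratic formula: x = (8 ± √208)/18.
  ⇒ x = 4/9 - 2*sqrt(13)/9 ≈ -0.3568, 4/9 + 2*sqrt(13)/9 ≈ 1.2457

f''(x) = 8 - 18*x
Second-derivative test at each critical point:
  f''(-0.3568) = 14.4222 > 0 → local minimum
  f''(1.2457) = -14.4222 < 0 → local maximum

Critical points: x = 4/9 - 2*sqrt(13)/9 ≈ -0.3568 (local minimum); x = 4/9 + 2*sqrt(13)/9 ≈ 1.2457 (local maximum)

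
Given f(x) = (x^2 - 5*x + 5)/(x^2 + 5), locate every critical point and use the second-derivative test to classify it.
f'(x) = 5*(x^2 - 5)/(x^4 + 10*x^2 + 25)

Solve f'(x) = 0:
  f'(x) = 5*(x^2 - 5)/(x^2 + 5)^2; the denominator is positive wherever f is defined, so f'(x) = 0 ⇔ 5*x^2 - 25 = 0.
  Factor: 5*x^2 - 25 = 5*(x^2 - 5); x^2 - 5 = 0 has no rational roots; quadratic formula: x = (0 ± √20)/2.
  ⇒ x = -sqrt(5) ≈ -2.2361, sqrt(5) ≈ 2.2361

f''(x) = 10*x*(15 - x^2)/(x^6 + 15*x^4 + 75*x^2 + 125)
Second-derivative test at each critical point:
  f''(-2.2361) = -0.2236 < 0 → local maximum
  f''(2.2361) = 0.2236 > 0 → local minimum

Critical points: x = -sqrt(5) ≈ -2.2361 (local maximum); x = sqrt(5) ≈ 2.2361 (local minimum)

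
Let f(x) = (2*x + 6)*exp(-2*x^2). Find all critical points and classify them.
f'(x) = 2*(-4*x*(x + 3) + 1)*exp(-2*x^2)

Solve f'(x) = 0:
  f'(x) = (-8*x^2 - 24*x + 2)·exp(-2*x^2) and exp(-2*x^2) > 0 for every x, so f'(x) = 0 ⇔ -8*x^2 - 24*x + 2 = 0.
  Factor: -8*x^2 - 24*x + 2 = -2*(4*x^2 + 12*x - 1); 4*x^2 + 12*x - 1 = 0 has no rational roots; quadratic formula: x = (-12 ± √160)/8.
  ⇒ x = -sqrt(10)/2 - 3/2 ≈ -3.0811, -3/2 + sqrt(10)/2 ≈ 0.0811

f''(x) = 8*(4*x^2*(x + 3) - 3*x - 3)*exp(-2*x^2)
Second-derivative test at each critical point:
  f''(-3.0811) = 1.436e-07 > 0 → local minimum
  f''(0.0811) = -24.9673 < 0 → local maximum

Critical points: x = -sqrt(10)/2 - 3/2 ≈ -3.0811 (local minimum); x = -3/2 + sqrt(10)/2 ≈ 0.0811 (local maximum)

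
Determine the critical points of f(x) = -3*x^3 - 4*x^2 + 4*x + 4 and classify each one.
f'(x) = -9*x^2 - 8*x + 4

Solve f'(x) = 0:
  9*x^2 + 8*x - 4 = 0 has no rational roots; quadratic formula: x = (-8 ± √208)/18.
  ⇒ x = -2*sqrt(13)/9 - 4/9 ≈ -1.2457, -4/9 + 2*sqrt(13)/9 ≈ 0.3568

f''(x) = -18*x - 8
Second-derivative test at each critical point:
  f''(-1.2457) = 14.4222 > 0 → local minimum
  f''(0.3568) = -14.4222 < 0 → local maximum

Critical points: x = -2*sqrt(13)/9 - 4/9 ≈ -1.2457 (local minimum); x = -4/9 + 2*sqrt(13)/9 ≈ 0.3568 (local maximum)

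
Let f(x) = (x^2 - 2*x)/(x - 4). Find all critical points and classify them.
f'(x) = (x^2 - 8*x + 8)/(x^2 - 8*x + 16)

Solve f'(x) = 0:
  f'(x) = (x^2 - 8*x + 8)/(x - 4)^2; the denominator is positive wherever f is defined, so f'(x) = 0 ⇔ x^2 - 8*x + 8 = 0.
  x^2 - 8*x + 8 = 0 has no rational roots; quadratic formula: x = (8 ± √32)/2.
  ⇒ x = 4 - 2*sqrt(2) ≈ 1.1716, 2*sqrt(2) + 4 ≈ 6.8284

f''(x) = 16/(x^3 - 12*x^2 + 48*x - 64)
Second-derivative test at each critical point:
  f''(1.1716) = -0.7071 < 0 → local maximum
  f''(6.8284) = 0.7071 > 0 → local minimum

Critical points: x = 4 - 2*sqrt(2) ≈ 1.1716 (local maximum); x = 2*sqrt(2) + 4 ≈ 6.8284 (local minimum)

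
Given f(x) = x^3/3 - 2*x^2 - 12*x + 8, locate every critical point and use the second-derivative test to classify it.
f'(x) = x^2 - 4*x - 12

Solve f'(x) = 0:
  Factor: x^2 - 4*x - 12 = (x - 6)*(x + 2) = 0.
  ⇒ x = -2, 6

f''(x) = 2*x - 4
Second-derivative test at each critical point:
  f''(-2) = -8 < 0 → local maximum
  f''(6) = 8 > 0 → local minimum

Critical points: x = -2 (local maximum); x = 6 (local minimum)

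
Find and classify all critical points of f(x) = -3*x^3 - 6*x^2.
f'(x) = 3*x*(-3*x - 4)

Solve f'(x) = 0:
  Factor: -9*x^2 - 12*x = -3*x*(3*x + 4) = 0.
  ⇒ x = -4/3, 0

f''(x) = -18*x - 12
Second-derivative test at each critical point:
  f''(-4/3) = 12 > 0 → local minimum
  f''(0) = -12 < 0 → local maximum

Critical points: x = -4/3 (local minimum); x = 0 (local maximum)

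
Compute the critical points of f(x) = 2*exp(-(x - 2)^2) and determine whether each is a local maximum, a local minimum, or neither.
f'(x) = 4*(2 - x)*exp(-(x - 2)^2)

Solve f'(x) = 0:
  f'(x) = (8 - 4*x)·exp(-(x - 2)^2) and exp(-(x - 2)^2) > 0 for every x, so f'(x) = 0 ⇔ 8 - 4*x = 0.
  Factor: 8 - 4*x = -4*(x - 2) = 0.
  ⇒ x = 2

f''(x) = 4*(2*(x - 2)^2 - 1)*exp(-(x - 2)^2)
Second-derivative test at each critical point:
  f''(2) = -4 < 0 → local maximum

Critical points: x = 2 (local maximum)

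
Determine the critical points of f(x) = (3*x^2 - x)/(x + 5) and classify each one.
f'(x) = (3*x^2 + 30*x - 5)/(x^2 + 10*x + 25)

Solve f'(x) = 0:
  f'(x) = (3*x^2 + 30*x - 5)/(x + 5)^2; the denominator is positive wherever f is defined, so f'(x) = 0 ⇔ 3*x^2 + 30*x - 5 = 0.
  3*x^2 + 30*x - 5 = 0 has no rational roots; quadratic formula: x = (-30 ± √960)/6.
  ⇒ x = -4*sqrt(15)/3 - 5 ≈ -10.1640, -5 + 4*sqrt(15)/3 ≈ 0.1640

f''(x) = 160/(x^3 + 15*x^2 + 75*x + 125)
Second-derivative test at each critical point:
  f''(-10.1640) = -1.1619 < 0 → local maximum
  f''(0.1640) = 1.1619 > 0 → local minimum

Critical points: x = -4*sqrt(15)/3 - 5 ≈ -10.1640 (local maximum); x = -5 + 4*sqrt(15)/3 ≈ 0.1640 (local minimum)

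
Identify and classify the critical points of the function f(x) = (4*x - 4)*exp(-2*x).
f'(x) = 4*(3 - 2*x)*exp(-2*x)

Solve f'(x) = 0:
  f'(x) = (12 - 8*x)·exp(-2*x) and exp(-2*x) > 0 for every x, so f'(x) = 0 ⇔ 12 - 8*x = 0.
  Factor: 12 - 8*x = -4*(2*x - 3) = 0.
  ⇒ x = 3/2

f''(x) = 16*(x - 2)*exp(-2*x)
Second-derivative test at each critical point:
  f''(3/2) = -0.3983 < 0 → local maximum

Critical points: x = 3/2 (local maximum)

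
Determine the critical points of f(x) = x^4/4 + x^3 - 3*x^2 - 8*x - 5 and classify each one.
f'(x) = x^3 + 3*x^2 - 6*x - 8

Solve f'(x) = 0:
  Factor: x^3 + 3*x^2 - 6*x - 8 = (x - 2)*(x + 1)*(x + 4) = 0.
  ⇒ x = -4, -1, 2

f''(x) = 3*x^2 + 6*x - 6
Second-derivative test at each critical point:
  f''(-4) = 18 > 0 → local minimum
  f''(-1) = -9 < 0 → local maximum
  f''(2) = 18 > 0 → local minimum

Critical points: x = -4 (local minimum); x = -1 (local maximum); x = 2 (local minimum)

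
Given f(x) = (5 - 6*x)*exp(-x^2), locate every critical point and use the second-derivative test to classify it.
f'(x) = 2*(x*(6*x - 5) - 3)*exp(-x^2)

Solve f'(x) = 0:
  f'(x) = (12*x^2 - 10*x - 6)·exp(-x^2) and exp(-x^2) > 0 for every x, so f'(x) = 0 ⇔ 12*x^2 - 10*x - 6 = 0.
  Factor: 12*x^2 - 10*x - 6 = 2*(6*x^2 - 5*x - 3); 6*x^2 - 5*x - 3 = 0 has no rational roots; quadratic formula: x = (5 ± √97)/12.
  ⇒ x = 5/12 - sqrt(97)/12 ≈ -0.4041, 5/12 + sqrt(97)/12 ≈ 1.2374

f''(x) = 2*(2*x^2*(5 - 6*x) + 18*x - 5)*exp(-x^2)
Second-derivative test at each critical point:
  f''(-0.4041) = -16.7304 < 0 → local maximum
  f''(1.2374) = 4.2603 > 0 → local minimum

Critical points: x = 5/12 - sqrt(97)/12 ≈ -0.4041 (local maximum); x = 5/12 + sqrt(97)/12 ≈ 1.2374 (local minimum)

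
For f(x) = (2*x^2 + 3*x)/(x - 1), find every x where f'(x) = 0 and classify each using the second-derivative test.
f'(x) = (2*x^2 - 4*x - 3)/(x^2 - 2*x + 1)

Solve f'(x) = 0:
  f'(x) = (2*x^2 - 4*x - 3)/(x - 1)^2; the denominator is positive wherever f is defined, so f'(x) = 0 ⇔ 2*x^2 - 4*x - 3 = 0.
  2*x^2 - 4*x - 3 = 0 has no rational roots; quadratic formula: x = (4 ± √40)/4.
  ⇒ x = 1 - sqrt(10)/2 ≈ -0.5811, 1 + sqrt(10)/2 ≈ 2.5811

f''(x) = 10/(x^3 - 3*x^2 + 3*x - 1)
Second-derivative test at each critical point:
  f''(-0.5811) = -2.5298 < 0 → local maximum
  f''(2.5811) = 2.5298 > 0 → local minimum

Critical points: x = 1 - sqrt(10)/2 ≈ -0.5811 (local maximum); x = 1 + sqrt(10)/2 ≈ 2.5811 (local minimum)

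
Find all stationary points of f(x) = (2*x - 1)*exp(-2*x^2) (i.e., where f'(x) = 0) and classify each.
f'(x) = 2*(-2*x*(2*x - 1) + 1)*exp(-2*x^2)

Solve f'(x) = 0:
  f'(x) = (-8*x^2 + 4*x + 2)·exp(-2*x^2) and exp(-2*x^2) > 0 for every x, so f'(x) = 0 ⇔ -8*x^2 + 4*x + 2 = 0.
  Factor: -8*x^2 + 4*x + 2 = -2*(4*x^2 - 2*x - 1); 4*x^2 - 2*x - 1 = 0 has no rational roots; quadratic formula: x = (2 ± √20)/8.
  ⇒ x = 1/4 - sqrt(5)/4 ≈ -0.3090, 1/4 + sqrt(5)/4 ≈ 0.8090

f''(x) = 4*(4*x^2*(2*x - 1) - 6*x + 1)*exp(-2*x^2)
Second-derivative test at each critical point:
  f''(-0.3090) = 7.3893 > 0 → local minimum
  f''(0.8090) = -2.4157 < 0 → local maximum

Critical points: x = 1/4 - sqrt(5)/4 ≈ -0.3090 (local minimum); x = 1/4 + sqrt(5)/4 ≈ 0.8090 (local maximum)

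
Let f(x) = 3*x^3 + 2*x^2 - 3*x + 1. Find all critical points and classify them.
f'(x) = 9*x^2 + 4*x - 3

Solve f'(x) = 0:
  9*x^2 + 4*x - 3 = 0 has no rational roots; quadratic formula: x = (-4 ± √124)/18.
  ⇒ x = -sqrt(31)/9 - 2/9 ≈ -0.8409, -2/9 + sqrt(31)/9 ≈ 0.3964

f''(x) = 18*x + 4
Second-derivative test at each critical point:
  f''(-0.8409) = -11.1355 < 0 → local maximum
  f''(0.3964) = 11.1355 > 0 → local minimum

Critical points: x = -sqrt(31)/9 - 2/9 ≈ -0.8409 (local maximum); x = -2/9 + sqrt(31)/9 ≈ 0.3964 (local minimum)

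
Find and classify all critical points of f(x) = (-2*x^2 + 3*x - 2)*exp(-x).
f'(x) = (2*x^2 - 7*x + 5)*exp(-x)

Solve f'(x) = 0:
  f'(x) = (2*x^2 - 7*x + 5)·exp(-x) and exp(-x) > 0 for every x, so f'(x) = 0 ⇔ 2*x^2 - 7*x + 5 = 0.
  Factor: 2*x^2 - 7*x + 5 = (x - 1)*(2*x - 5) = 0.
  ⇒ x = 1, 5/2

f''(x) = (-2*x^2 + 11*x - 12)*exp(-x)
Second-derivative test at each critical point:
  f''(1) = -1.1036 < 0 → local maximum
  f''(5/2) = 0.2463 > 0 → local minimum

Critical points: x = 1 (local maximum); x = 5/2 (local minimum)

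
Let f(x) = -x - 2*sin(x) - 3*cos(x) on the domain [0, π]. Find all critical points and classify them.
f'(x) = 3*sin(x) - 2*cos(x) - 1

Solve f'(x) = 0 on [0, π]:
  f'(x) = 0 ⇔ 3*sin(x) - 2*cos(x) = 1. Write the left side as R·cos(x + φ) with R = √((-2)² + (-3)²) = sqrt(13), cos φ = -2*sqrt(13)/13, sin φ = -3*sqrt(13)/13; then cos(x + φ) = sqrt(13)/13. Solve for x and keep the solutions lying in [0, π].
  ⇒ x = atan((3 + 4*sqrt(3))/(-2 + 6*sqrt(3))) ≈ 0.8690

f''(x) = 2*sin(x) + 3*cos(x)
Second-derivative test at each critical point:
  f''(0.8690) = 3.4641 > 0 → local minimum

Critical points: x = atan((3 + 4*sqrt(3))/(-2 + 6*sqrt(3))) ≈ 0.8690 (local minimum)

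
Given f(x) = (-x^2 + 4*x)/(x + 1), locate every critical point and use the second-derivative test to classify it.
f'(x) = (-x^2 - 2*x + 4)/(x^2 + 2*x + 1)

Solve f'(x) = 0:
  f'(x) = -(x^2 + 2*x - 4)/(x + 1)^2; the denominator is positive wherever f is defined, so f'(x) = 0 ⇔ -x^2 - 2*x + 4 = 0.
  x^2 + 2*x - 4 = 0 has no rational roots; quadratic formula: x = (-2 ± √20)/2.
  ⇒ x = -sqrt(5) - 1 ≈ -3.2361, -1 + sqrt(5) ≈ 1.2361

f''(x) = -10/(x^3 + 3*x^2 + 3*x + 1)
Second-derivative test at each critical point:
  f''(-3.2361) = 0.8944 > 0 → local minimum
  f''(1.2361) = -0.8944 < 0 → local maximum

Critical points: x = -sqrt(5) - 1 ≈ -3.2361 (local minimum); x = -1 + sqrt(5) ≈ 1.2361 (local maximum)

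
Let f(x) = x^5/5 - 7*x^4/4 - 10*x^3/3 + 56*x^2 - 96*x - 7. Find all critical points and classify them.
f'(x) = x^4 - 7*x^3 - 10*x^2 + 112*x - 96

Solve f'(x) = 0:
  Factor: x^4 - 7*x^3 - 10*x^2 + 112*x - 96 = (x - 6)*(x - 4)*(x - 1)*(x + 4) = 0.
  ⇒ x = -4, 1, 4, 6

f''(x) = 4*x^3 - 21*x^2 - 20*x + 112
Second-derivative test at each critical point:
  f''(-4) = -400 < 0 → local maximum
  f''(1) = 75 > 0 → local minimum
  f''(4) = -48 < 0 → local maximum
  f''(6) = 100 > 0 → local minimum

Critical points: x = -4 (local maximum); x = 1 (local minimum); x = 4 (local maximum); x = 6 (local minimum)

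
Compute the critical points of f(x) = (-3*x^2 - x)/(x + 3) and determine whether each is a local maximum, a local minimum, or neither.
f'(x) = 3*(-x^2 - 6*x - 1)/(x^2 + 6*x + 9)

Solve f'(x) = 0:
  f'(x) = -3*(x^2 + 6*x + 1)/(x + 3)^2; the denominator is positive wherever f is defined, so f'(x) = 0 ⇔ -3*x^2 - 18*x - 3 = 0.
  Factor: -3*x^2 - 18*x - 3 = -3*(x^2 + 6*x + 1); x^2 + 6*x + 1 = 0 has no rational roots; quadratic formula: x = (-6 ± √32)/2.
  ⇒ x = -3 - 2*sqrt(2) ≈ -5.8284, -3 + 2*sqrt(2) ≈ -0.1716

f''(x) = -48/(x^3 + 9*x^2 + 27*x + 27)
Second-derivative test at each critical point:
  f''(-5.8284) = 2.1213 > 0 → local minimum
  f''(-0.1716) = -2.1213 < 0 → local maximum

Critical points: x = -3 - 2*sqrt(2) ≈ -5.8284 (local minimum); x = -3 + 2*sqrt(2) ≈ -0.1716 (local maximum)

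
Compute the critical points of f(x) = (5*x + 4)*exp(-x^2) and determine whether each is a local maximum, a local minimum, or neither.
f'(x) = (-2*x*(5*x + 4) + 5)*exp(-x^2)

Solve f'(x) = 0:
  f'(x) = (-10*x^2 - 8*x + 5)·exp(-x^2) and exp(-x^2) > 0 for every x, so f'(x) = 0 ⇔ -10*x^2 - 8*x + 5 = 0.
  10*x^2 + 8*x - 5 = 0 has no rational roots; quadratic formula: x = (-8 ± √264)/20.
  ⇒ x = -sqrt(66)/10 - 2/5 ≈ -1.2124, -2/5 + sqrt(66)/10 ≈ 0.4124

f''(x) = 2*(2*x^2*(5*x + 4) - 15*x - 4)*exp(-x^2)
Second-derivative test at each critical point:
  f''(-1.2124) = 3.7361 > 0 → local minimum
  f''(0.4124) = -13.7069 < 0 → local maximum

Critical points: x = -sqrt(66)/10 - 2/5 ≈ -1.2124 (local minimum); x = -2/5 + sqrt(66)/10 ≈ 0.4124 (local maximum)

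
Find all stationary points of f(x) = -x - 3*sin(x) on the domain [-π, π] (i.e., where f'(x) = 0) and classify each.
f'(x) = -3*cos(x) - 1

Solve f'(x) = 0 on [-π, π]:
  f'(x) = 0 ⇔ cos(x) = -1/3, i.e. x = ±arccos(-1/3) + 2nπ; keep the solutions lying in [-π, π].
  ⇒ x = -acos(-1/3) ≈ -1.9106, acos(-1/3) ≈ 1.9106

f''(x) = 3*sin(x)
Second-derivative test at each critical point:
  f''(-1.9106) = -2.8284 < 0 → local maximum
  f''(1.9106) = 2.8284 > 0 → local minimum

Critical points: x = -acos(-1/3) ≈ -1.9106 (local maximum); x = acos(-1/3) ≈ 1.9106 (local minimum)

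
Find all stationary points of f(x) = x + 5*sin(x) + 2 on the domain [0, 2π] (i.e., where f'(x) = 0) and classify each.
f'(x) = 5*cos(x) + 1

Solve f'(x) = 0 on [0, 2π]:
  f'(x) = 0 ⇔ cos(x) = -1/5, i.e. x = ±arccos(-1/5) + 2nπ; keep the solutions lying in [0, 2π].
  ⇒ x = acos(-1/5) ≈ 1.7722, -acos(-1/5) + 2*pi ≈ 4.5110

f''(x) = -5*sin(x)
Second-derivative test at each critical point:
  f''(1.7722) = -4.8990 < 0 → local maximum
  f''(4.5110) = 4.8990 > 0 → local minimum

Critical points: x = acos(-1/5) ≈ 1.7722 (local maximum); x = -acos(-1/5) + 2*pi ≈ 4.5110 (local minimum)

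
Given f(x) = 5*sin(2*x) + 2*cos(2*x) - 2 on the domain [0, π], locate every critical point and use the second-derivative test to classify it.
f'(x) = -4*sin(2*x) + 10*cos(2*x)

Solve f'(x) = 0 on [0, π]:
  f'(x) = 0 ⇔ 5*cos(2*x) = 2*sin(2*x) ⇔ tan(2*x) = 5/2, i.e. 2*x = arctan(5/2) + nπ; keep the solutions lying in [0, π].
  ⇒ x = atan(5/2)/2 ≈ 0.5951, atan(5/2)/2 + pi/2 ≈ 2.1659

f''(x) = -20*sin(2*x) - 8*cos(2*x)
Second-derivative test at each critical point:
  f''(0.5951) = -21.5407 < 0 → local maximum
  f''(2.1659) = 21.5407 > 0 → local minimum

Critical points: x = atan(5/2)/2 ≈ 0.5951 (local maximum); x = atan(5/2)/2 + pi/2 ≈ 2.1659 (local minimum)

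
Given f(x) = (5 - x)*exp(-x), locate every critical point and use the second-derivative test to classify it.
f'(x) = (x - 6)*exp(-x)

Solve f'(x) = 0:
  f'(x) = (x - 6)·exp(-x) and exp(-x) > 0 for every x, so f'(x) = 0 ⇔ x - 6 = 0.
  x - 6 = 0.
  ⇒ x = 6

f''(x) = (7 - x)*exp(-x)
Second-derivative test at each critical point:
  f''(6) = 0.0025 > 0 → local minimum

Critical points: x = 6 (local minimum)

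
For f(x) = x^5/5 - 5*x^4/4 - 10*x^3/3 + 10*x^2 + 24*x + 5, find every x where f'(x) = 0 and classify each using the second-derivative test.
f'(x) = x^4 - 5*x^3 - 10*x^2 + 20*x + 24

Solve f'(x) = 0:
  Factor: x^4 - 5*x^3 - 10*x^2 + 20*x + 24 = (x - 6)*(x - 2)*(x + 1)*(x + 2) = 0.
  ⇒ x = -2, -1, 2, 6

f''(x) = 4*x^3 - 15*x^2 - 20*x + 20
Second-derivative test at each critical point:
  f''(-2) = -32 < 0 → local maximum
  f''(-1) = 21 > 0 → local minimum
  f''(2) = -48 < 0 → local maximum
  f''(6) = 224 > 0 → local minimum

Critical points: x = -2 (local maximum); x = -1 (local minimum); x = 2 (local maximum); x = 6 (local minimum)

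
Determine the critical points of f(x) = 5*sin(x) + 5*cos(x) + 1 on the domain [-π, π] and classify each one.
f'(x) = 5*sqrt(2)*cos(x + pi/4)

Solve f'(x) = 0 on [-π, π]:
  f'(x) = 0 ⇔ 5*cos(x) = 5*sin(x) ⇔ tan(x) = 1, i.e. x = arctan(1) + nπ; keep the solutions lying in [-π, π].
  ⇒ x = -3*pi/4 ≈ -2.3562, pi/4 ≈ 0.7854

f''(x) = -5*sqrt(2)*sin(x + pi/4)
Second-derivative test at each critical point:
  f''(-2.3562) = 7.0711 > 0 → local minimum
  f''(0.7854) = -7.0711 < 0 → local maximum

Critical points: x = -3*pi/4 ≈ -2.3562 (local minimum); x = pi/4 ≈ 0.7854 (local maximum)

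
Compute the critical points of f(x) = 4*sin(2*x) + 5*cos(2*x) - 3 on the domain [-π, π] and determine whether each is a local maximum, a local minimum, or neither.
f'(x) = -10*sin(2*x) + 8*cos(2*x)

Solve f'(x) = 0 on [-π, π]:
  f'(x) = 0 ⇔ 4*cos(2*x) = 5*sin(2*x) ⇔ tan(2*x) = 4/5, i.e. 2*x = arctan(4/5) + nπ; keep the solutions lying in [-π, π].
  ⇒ x = -pi + atan(4/5)/2 ≈ -2.8042, -pi/2 + atan(4/5)/2 ≈ -1.2334, atan(4/5)/2 ≈ 0.3374, atan(4/5)/2 + pi/2 ≈ 1.9082

f''(x) = -16*sin(2*x) - 20*cos(2*x)
Second-derivative test at each critical point:
  f''(-2.8042) = -25.6125 < 0 → local maximum
  f''(-1.2334) = 25.6125 > 0 → local minimum
  f''(0.3374) = -25.6125 < 0 → local maximum
  f''(1.9082) = 25.6125 > 0 → local minimum

Critical points: x = -pi + atan(4/5)/2 ≈ -2.8042 (local maximum); x = -pi/2 + atan(4/5)/2 ≈ -1.2334 (local minimum); x = atan(4/5)/2 ≈ 0.3374 (local maximum); x = atan(4/5)/2 + pi/2 ≈ 1.9082 (local minimum)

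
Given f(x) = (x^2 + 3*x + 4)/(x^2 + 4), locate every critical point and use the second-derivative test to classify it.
f'(x) = 3*(4 - x^2)/(x^4 + 8*x^2 + 16)

Solve f'(x) = 0:
  f'(x) = -3*(x - 2)*(x + 2)/(x^2 + 4)^2; the denominator is positive wherever f is defined, so f'(x) = 0 ⇔ 12 - 3*x^2 = 0.
  Factor: 12 - 3*x^2 = -3*(x - 2)*(x + 2) = 0.
  ⇒ x = -2, 2

f''(x) = 6*x*(x^2 - 12)/(x^6 + 12*x^4 + 48*x^2 + 64)
Second-derivative test at each critical point:
  f''(-2) = 3/16 > 0 → local minimum
  f''(2) = -3/16 < 0 → local maximum

Critical points: x = -2 (local minimum); x = 2 (local maximum)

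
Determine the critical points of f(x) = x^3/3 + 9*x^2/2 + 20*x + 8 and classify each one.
f'(x) = x^2 + 9*x + 20

Solve f'(x) = 0:
  Factor: x^2 + 9*x + 20 = (x + 4)*(x + 5) = 0.
  ⇒ x = -5, -4

f''(x) = 2*x + 9
Second-derivative test at each critical point:
  f''(-5) = -1 < 0 → local maximum
  f''(-4) = 1 > 0 → local minimum

Critical points: x = -5 (local maximum); x = -4 (local minimum)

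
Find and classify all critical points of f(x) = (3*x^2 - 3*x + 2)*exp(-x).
f'(x) = (-3*x^2 + 9*x - 5)*exp(-x)

Solve f'(x) = 0:
  f'(x) = (-3*x^2 + 9*x - 5)·exp(-x) and exp(-x) > 0 for every x, so f'(x) = 0 ⇔ -3*x^2 + 9*x - 5 = 0.
  3*x^2 - 9*x + 5 = 0 has no rational roots; quadratic formula: x = (9 ± √21)/6.
  ⇒ x = 3/2 - sqrt(21)/6 ≈ 0.7362, sqrt(21)/6 + 3/2 ≈ 2.2638

f''(x) = (3*x^2 - 15*x + 14)*exp(-x)
Second-derivative test at each critical point:
  f''(0.7362) = 2.1947 > 0 → local minimum
  f''(2.2638) = -0.4764 < 0 → local maximum

Critical points: x = 3/2 - sqrt(21)/6 ≈ 0.7362 (local minimum); x = sqrt(21)/6 + 3/2 ≈ 2.2638 (local maximum)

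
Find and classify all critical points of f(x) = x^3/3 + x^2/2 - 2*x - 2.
f'(x) = x^2 + x - 2

Solve f'(x) = 0:
  Factor: x^2 + x - 2 = (x - 1)*(x + 2) = 0.
  ⇒ x = -2, 1

f''(x) = 2*x + 1
Second-derivative test at each critical point:
  f''(-2) = -3 < 0 → local maximum
  f''(1) = 3 > 0 → local minimum

Critical points: x = -2 (local maximum); x = 1 (local minimum)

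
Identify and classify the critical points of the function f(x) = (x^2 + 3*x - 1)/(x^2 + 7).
f'(x) = (-3*x^2 + 16*x + 21)/(x^4 + 14*x^2 + 49)

Solve f'(x) = 0:
  f'(x) = -(3*x^2 - 16*x - 21)/(x^2 + 7)^2; the denominator is positive wherever f is defined, so f'(x) = 0 ⇔ -3*x^2 + 16*x + 21 = 0.
  3*x^2 - 16*x - 21 = 0 has no rational roots; quadratic formula: x = (16 ± √508)/6.
  ⇒ x = 8/3 - sqrt(127)/3 ≈ -1.0898, 8/3 + sqrt(127)/3 ≈ 6.4231

f''(x) = 2*(3*x^3 - 24*x^2 - 63*x + 56)/(x^6 + 21*x^4 + 147*x^2 + 343)
Second-derivative test at each critical point:
  f''(-1.0898) = 0.3362 > 0 → local minimum
  f''(6.4231) = -0.0097 < 0 → local maximum

Critical points: x = 8/3 - sqrt(127)/3 ≈ -1.0898 (local minimum); x = 8/3 + sqrt(127)/3 ≈ 6.4231 (local maximum)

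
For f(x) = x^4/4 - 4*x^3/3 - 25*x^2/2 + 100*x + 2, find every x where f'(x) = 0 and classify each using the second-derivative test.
f'(x) = x^3 - 4*x^2 - 25*x + 100

Solve f'(x) = 0:
  Factor: x^3 - 4*x^2 - 25*x + 100 = (x - 5)*(x - 4)*(x + 5) = 0.
  ⇒ x = -5, 4, 5

f''(x) = 3*x^2 - 8*x - 25
Second-derivative test at each critical point:
  f''(-5) = 90 > 0 → local minimum
  f''(4) = -9 < 0 → local maximum
  f''(5) = 10 > 0 → local minimum

Critical points: x = -5 (local minimum); x = 4 (local maximum); x = 5 (local minimum)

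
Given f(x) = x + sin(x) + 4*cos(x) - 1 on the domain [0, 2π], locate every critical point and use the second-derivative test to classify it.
f'(x) = -4*sin(x) + cos(x) + 1

Solve f'(x) = 0 on [0, 2π]:
  f'(x) = 0 ⇔ -4*sin(x) + cos(x) = -1. Write the left side as R·cos(x + φ) with R = √(1² + 4²) = sqrt(17), cos φ = sqrt(17)/17, sin φ = 4*sqrt(17)/17; then cos(x + φ) = -sqrt(17)/17. Solve for x and keep the solutions lying in [0, 2π].
  ⇒ x = atan(8/15) ≈ 0.4900, pi ≈ 3.1416

f''(x) = -sin(x) - 4*cos(x)
Second-derivative test at each critical point:
  f''(0.4900) = -4 < 0 → local maximum
  f''(3.1416) = 4 > 0 → local minimum

Critical points: x = atan(8/15) ≈ 0.4900 (local maximum); x = pi ≈ 3.1416 (local minimum)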